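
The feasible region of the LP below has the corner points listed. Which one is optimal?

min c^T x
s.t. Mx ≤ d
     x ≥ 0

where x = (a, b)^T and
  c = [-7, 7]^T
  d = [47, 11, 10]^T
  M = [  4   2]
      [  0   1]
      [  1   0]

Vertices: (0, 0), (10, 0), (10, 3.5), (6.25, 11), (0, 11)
Evaluating z = -7a + 7b at each vertex:
  (0, 0): z = 0
  (10, 0): z = -70
  (10, 3.5): z = -45.5
  (6.25, 11): z = 33.25
  (0, 11): z = 77

The smallest value is z = -70, attained at (10, 0).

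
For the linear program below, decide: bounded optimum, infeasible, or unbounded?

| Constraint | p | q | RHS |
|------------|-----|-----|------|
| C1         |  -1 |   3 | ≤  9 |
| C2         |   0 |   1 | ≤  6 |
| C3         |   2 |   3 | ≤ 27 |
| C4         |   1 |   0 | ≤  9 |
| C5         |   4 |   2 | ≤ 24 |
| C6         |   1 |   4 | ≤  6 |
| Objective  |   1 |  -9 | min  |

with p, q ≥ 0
The point (0, 1.5) satisfies every constraint, so the LP is feasible; the constraints give p ≤ 9 and q ≤ 6, which with p, q ≥ 0 keep the feasible region inside a bounded box. A feasible, bounded LP attains a finite optimum at a vertex.

Evaluating z = p - 9q at each vertex:
  (0, 0): z = 0
  (6, 0): z = 6
  (0, 1.5): z = -13.5

Bounded optimum: z* = -13.5 at (0, 1.5).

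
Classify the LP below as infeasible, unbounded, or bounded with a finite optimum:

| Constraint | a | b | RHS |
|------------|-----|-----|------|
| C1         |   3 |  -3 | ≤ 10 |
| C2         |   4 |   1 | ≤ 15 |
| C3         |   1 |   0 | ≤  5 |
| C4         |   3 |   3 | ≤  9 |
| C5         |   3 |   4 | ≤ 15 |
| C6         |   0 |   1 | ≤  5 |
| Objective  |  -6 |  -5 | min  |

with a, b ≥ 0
The point (3, 0) satisfies every constraint, so the LP is feasible; the constraints give a ≤ 5 and b ≤ 5, which with a, b ≥ 0 keep the feasible region inside a bounded box. A feasible, bounded LP attains a finite optimum at a vertex.

Evaluating z = -6a - 5b at each vertex:
  (0, 0): z = 0
  (3, 0): z = -18
  (0, 3): z = -15

Feasible with finite optimum z* = -18 at (3, 0).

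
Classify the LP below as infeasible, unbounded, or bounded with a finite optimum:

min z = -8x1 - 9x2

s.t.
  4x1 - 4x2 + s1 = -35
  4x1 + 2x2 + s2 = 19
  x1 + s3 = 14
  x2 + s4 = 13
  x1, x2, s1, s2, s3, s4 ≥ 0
The point (0, 9.5) satisfies every constraint, so the LP is feasible; the constraints give x1 ≤ 14 and x2 ≤ 13, which with x1, x2 ≥ 0 keep the feasible region inside a bounded box. A feasible, bounded LP attains a finite optimum at a vertex.

The LP has an optimal solution: (0, 9.5) with z = -85.5.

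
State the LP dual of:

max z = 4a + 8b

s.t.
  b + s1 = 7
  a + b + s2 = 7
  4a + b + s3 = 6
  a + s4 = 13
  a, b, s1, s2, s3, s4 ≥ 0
Minimize: z = 7y1 + 7y2 + 6y3 + 13y4

Subject to:
  C1: -y2 - 4y3 - y4 ≤ -4
  C2: -y1 - y2 - y3 ≤ -8
  y1, y2, y3, y4 ≥ 0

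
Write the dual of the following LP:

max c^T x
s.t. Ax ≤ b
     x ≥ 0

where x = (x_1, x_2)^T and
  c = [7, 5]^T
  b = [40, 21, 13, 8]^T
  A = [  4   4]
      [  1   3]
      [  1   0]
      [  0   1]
Minimize: z = 40y1 + 21y2 + 13y3 + 8y4

Subject to:
  C1: -4y1 - y2 - y3 ≤ -7
  C2: -4y1 - 3y2 - y4 ≤ -5
  y1, y2, y3, y4 ≥ 0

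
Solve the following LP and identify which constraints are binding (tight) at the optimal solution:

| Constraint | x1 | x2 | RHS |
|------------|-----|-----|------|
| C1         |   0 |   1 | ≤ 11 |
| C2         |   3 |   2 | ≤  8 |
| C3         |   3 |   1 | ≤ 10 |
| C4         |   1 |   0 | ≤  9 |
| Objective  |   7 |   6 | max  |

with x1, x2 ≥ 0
Optimal: x1 = 0, x2 = 4
Binding: C2, x1 ≥ 0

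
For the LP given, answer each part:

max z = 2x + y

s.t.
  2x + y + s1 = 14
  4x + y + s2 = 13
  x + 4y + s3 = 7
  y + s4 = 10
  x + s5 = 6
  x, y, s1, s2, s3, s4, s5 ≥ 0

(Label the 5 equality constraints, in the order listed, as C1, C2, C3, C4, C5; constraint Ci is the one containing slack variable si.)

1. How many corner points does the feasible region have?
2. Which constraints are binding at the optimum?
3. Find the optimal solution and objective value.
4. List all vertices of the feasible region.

1. 4
2. C2, C3
3. x = 3, y = 1, z = 7
4. (0, 0), (3.25, 0), (3, 1), (0, 1.75)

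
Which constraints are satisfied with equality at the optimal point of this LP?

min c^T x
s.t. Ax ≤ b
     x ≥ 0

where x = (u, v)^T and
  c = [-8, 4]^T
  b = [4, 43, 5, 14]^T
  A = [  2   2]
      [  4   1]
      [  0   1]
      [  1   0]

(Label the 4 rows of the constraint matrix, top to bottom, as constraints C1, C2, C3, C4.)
Optimal: u = 2, v = 0
Binding: C1, v ≥ 0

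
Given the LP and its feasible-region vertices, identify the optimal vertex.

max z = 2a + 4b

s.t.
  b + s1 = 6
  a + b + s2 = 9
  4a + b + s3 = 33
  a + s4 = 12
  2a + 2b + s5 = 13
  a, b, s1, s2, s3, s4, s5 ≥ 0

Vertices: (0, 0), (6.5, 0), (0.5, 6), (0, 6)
Evaluating z = 2a + 4b at each vertex:
  (0, 0): z = 0
  (6.5, 0): z = 13
  (0.5, 6): z = 25
  (0, 6): z = 24

The largest value is z = 25, attained at (0.5, 6).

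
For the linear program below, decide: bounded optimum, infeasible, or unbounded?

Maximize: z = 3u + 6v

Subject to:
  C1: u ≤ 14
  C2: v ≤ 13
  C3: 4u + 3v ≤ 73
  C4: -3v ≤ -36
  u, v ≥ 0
The point (8.5, 13) satisfies every constraint, so the LP is feasible; the constraints give u ≤ 14 and v ≤ 13, which with u, v ≥ 0 keep the feasible region inside a bounded box. A feasible, bounded LP attains a finite optimum at a vertex.

Feasible with finite optimum z* = 103.5 at (8.5, 13).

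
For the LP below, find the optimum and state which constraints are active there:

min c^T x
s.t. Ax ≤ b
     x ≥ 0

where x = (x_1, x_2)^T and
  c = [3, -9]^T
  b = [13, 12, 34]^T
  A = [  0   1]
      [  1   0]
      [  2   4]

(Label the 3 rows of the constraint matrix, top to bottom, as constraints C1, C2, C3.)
Optimal: x_1 = 0, x_2 = 8.5
Slack at optimum:
  C1: slack = 4.5
  C2: slack = 12
  C3: slack = 0 (binding)
  x_1 ≥ 0: x_1 = 0 (binding)
  x_2 ≥ 0: x_2 = 8.5
Binding constraints: C3, x_1 ≥ 0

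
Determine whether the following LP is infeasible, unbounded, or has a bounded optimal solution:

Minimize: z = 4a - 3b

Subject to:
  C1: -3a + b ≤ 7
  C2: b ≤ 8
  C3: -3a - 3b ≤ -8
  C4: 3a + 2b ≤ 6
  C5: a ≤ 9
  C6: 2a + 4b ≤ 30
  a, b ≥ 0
The point (0, 3) satisfies every constraint, so the LP is feasible; the constraints give a ≤ 9 and b ≤ 8, which with a, b ≥ 0 keep the feasible region inside a bounded box. A feasible, bounded LP attains a finite optimum at a vertex.

Feasible with finite optimum z* = -9 at (0, 3).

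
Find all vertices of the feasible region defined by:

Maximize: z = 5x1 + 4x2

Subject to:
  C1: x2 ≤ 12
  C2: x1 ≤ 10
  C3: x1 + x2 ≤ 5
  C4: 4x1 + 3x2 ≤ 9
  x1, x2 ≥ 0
Each vertex is the intersection of two constraint boundaries that also satisfies all remaining constraints:
  x1 = 0 and x2 = 0 → (0, 0)
  4x1 + 3x2 = 9 and x2 = 0 → (2.25, 0)
  4x1 + 3x2 = 9 and x1 = 0 → (0, 3)

Vertices: (0, 0), (2.25, 0), (0, 3)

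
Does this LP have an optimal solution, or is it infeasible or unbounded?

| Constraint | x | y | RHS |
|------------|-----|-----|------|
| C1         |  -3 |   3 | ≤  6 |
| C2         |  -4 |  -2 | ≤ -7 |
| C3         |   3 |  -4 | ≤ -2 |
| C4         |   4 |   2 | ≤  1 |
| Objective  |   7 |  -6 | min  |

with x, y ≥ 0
C4 requires 4x + 2y ≤ 1, while C2 (-4x - 2y ≤ -7) is equivalent to 4x + 2y ≥ 7. Together they would need 7 ≤ 4x + 2y ≤ 1, which is impossible since 7 > 1. No point satisfies all constraints.

The feasible region is empty; the LP is infeasible.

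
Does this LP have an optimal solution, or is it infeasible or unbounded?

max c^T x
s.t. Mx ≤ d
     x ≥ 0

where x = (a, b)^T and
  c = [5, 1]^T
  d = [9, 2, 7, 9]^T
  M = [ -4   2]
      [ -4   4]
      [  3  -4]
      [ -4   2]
Feasible point: (0, 0) satisfies every constraint, so the LP is feasible.
Direction d = (1, 1): for each constraint row a, a·d ≤ 0 —
  (-4)(1) + (2)(1) = -2 ≤ 0
  (-4)(1) + (4)(1) = 0 ≤ 0
  (3)(1) + (-4)(1) = -1 ≤ 0
  (-4)(1) + (2)(1) = -2 ≤ 0
and d ≥ 0, so (0, 0) + t·d stays feasible for every t ≥ 0. Along this ray z = 5a + b changes by 6 per unit t, so z → +∞.

Unbounded — the objective can increase without bound over the feasible region.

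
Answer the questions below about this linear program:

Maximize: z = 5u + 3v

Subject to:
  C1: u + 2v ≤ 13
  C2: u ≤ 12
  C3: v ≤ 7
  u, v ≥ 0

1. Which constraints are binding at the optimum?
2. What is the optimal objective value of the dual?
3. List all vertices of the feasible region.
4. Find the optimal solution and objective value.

1. C1, C2
2. 61.5 (by strong duality, equal to the primal optimum)
3. (0, 0), (12, 0), (12, 0.5), (0, 6.5)
4. u = 12, v = 0.5, z = 61.5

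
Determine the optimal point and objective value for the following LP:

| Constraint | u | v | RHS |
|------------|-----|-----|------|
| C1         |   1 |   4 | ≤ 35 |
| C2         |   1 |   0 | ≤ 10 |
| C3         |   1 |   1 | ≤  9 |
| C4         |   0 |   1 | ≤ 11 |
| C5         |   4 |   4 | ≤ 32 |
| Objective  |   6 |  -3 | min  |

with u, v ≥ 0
u = 0, v = 8, z = -24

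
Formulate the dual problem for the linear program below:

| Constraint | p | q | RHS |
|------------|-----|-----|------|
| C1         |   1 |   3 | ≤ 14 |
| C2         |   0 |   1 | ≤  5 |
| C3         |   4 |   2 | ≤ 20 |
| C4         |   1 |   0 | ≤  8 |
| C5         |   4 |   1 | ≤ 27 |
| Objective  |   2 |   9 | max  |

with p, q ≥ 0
Minimize: z = 14y1 + 5y2 + 20y3 + 8y4 + 27y5

Subject to:
  C1: -y1 - 4y3 - y4 - 4y5 ≤ -2
  C2: -3y1 - y2 - 2y3 - y5 ≤ -9
  y1, y2, y3, y4, y5 ≥ 0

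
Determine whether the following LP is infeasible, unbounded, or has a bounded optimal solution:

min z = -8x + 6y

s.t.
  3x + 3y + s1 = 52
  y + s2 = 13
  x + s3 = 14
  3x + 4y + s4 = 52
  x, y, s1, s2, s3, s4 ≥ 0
The point (14, 0) satisfies every constraint, so the LP is feasible; the constraints give x ≤ 14 and y ≤ 13, which with x, y ≥ 0 keep the feasible region inside a bounded box. A feasible, bounded LP attains a finite optimum at a vertex.

Evaluating z = -8x + 6y at each vertex:
  (0, 0): z = 0
  (14, 0): z = -112
  (14, 2.5): z = -97
  (0, 13): z = 78

Feasible with finite optimum z* = -112 at (14, 0).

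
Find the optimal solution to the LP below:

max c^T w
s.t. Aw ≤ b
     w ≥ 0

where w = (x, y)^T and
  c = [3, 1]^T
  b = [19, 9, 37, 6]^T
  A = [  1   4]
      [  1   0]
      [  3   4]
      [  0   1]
Each vertex is the intersection of two constraint boundaries that also satisfies all remaining constraints:
  x = 0 and y = 0 → (0, 0)
  x = 9 and y = 0 → (9, 0)
  x + 4y = 19 and x = 9 → (9, 2.5)
  x + 4y = 19 and x = 0 → (0, 4.75)

Evaluating z = 3x + y at each vertex:
  (0, 0): z = 0
  (9, 0): z = 27
  (9, 2.5): z = 29.5
  (0, 4.75): z = 4.75

The maximum is at (9, 2.5) with z = 29.5.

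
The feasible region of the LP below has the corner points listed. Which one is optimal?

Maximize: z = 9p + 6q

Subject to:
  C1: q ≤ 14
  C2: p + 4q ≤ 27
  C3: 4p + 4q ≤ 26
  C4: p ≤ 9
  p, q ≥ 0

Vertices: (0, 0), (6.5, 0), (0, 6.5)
(6.5, 0) with z = 58.5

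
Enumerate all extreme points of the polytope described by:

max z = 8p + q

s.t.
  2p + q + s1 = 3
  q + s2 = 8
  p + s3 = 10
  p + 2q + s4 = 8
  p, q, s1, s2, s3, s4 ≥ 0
Each vertex is the intersection of two constraint boundaries that also satisfies all remaining constraints:
  p = 0 and q = 0 → (0, 0)
  2p + q = 3 and q = 0 → (1.5, 0)
  2p + q = 3 and p = 0 → (0, 3)

Vertices: (0, 0), (1.5, 0), (0, 3)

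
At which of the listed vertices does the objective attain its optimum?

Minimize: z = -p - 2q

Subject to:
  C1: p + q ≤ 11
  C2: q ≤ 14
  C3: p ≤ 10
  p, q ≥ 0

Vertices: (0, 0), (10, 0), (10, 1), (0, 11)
Evaluating z = -p - 2q at each vertex:
  (0, 0): z = 0
  (10, 0): z = -10
  (10, 1): z = -12
  (0, 11): z = -22

The smallest value is z = -22, attained at (0, 11).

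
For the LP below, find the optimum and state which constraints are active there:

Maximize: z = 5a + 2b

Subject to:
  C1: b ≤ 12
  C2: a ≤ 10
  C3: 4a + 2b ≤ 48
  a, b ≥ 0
Optimal: a = 10, b = 4
Binding: C2, C3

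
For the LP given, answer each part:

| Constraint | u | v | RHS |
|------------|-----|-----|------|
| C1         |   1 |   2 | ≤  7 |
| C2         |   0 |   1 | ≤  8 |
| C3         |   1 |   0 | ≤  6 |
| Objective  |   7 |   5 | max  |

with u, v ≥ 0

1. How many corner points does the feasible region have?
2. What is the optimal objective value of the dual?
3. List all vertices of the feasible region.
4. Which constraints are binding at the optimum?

1. 4
2. 44.5 (by strong duality, equal to the primal optimum)
3. (0, 0), (6, 0), (6, 0.5), (0, 3.5)
4. C1, C3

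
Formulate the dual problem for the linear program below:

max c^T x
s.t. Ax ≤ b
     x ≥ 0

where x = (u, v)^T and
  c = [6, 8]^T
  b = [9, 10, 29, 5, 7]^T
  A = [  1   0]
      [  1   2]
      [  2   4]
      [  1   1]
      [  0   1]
Minimize: z = 9y1 + 10y2 + 29y3 + 5y4 + 7y5

Subject to:
  C1: -y1 - y2 - 2y3 - y4 ≤ -6
  C2: -2y2 - 4y3 - y4 - y5 ≤ -8
  y1, y2, y3, y4, y5 ≥ 0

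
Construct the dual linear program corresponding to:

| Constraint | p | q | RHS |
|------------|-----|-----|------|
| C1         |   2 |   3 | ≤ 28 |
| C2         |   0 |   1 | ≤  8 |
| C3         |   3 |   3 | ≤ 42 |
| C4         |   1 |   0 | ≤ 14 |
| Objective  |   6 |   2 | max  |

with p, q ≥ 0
Minimize: z = 28y1 + 8y2 + 42y3 + 14y4

Subject to:
  C1: -2y1 - 3y3 - y4 ≤ -6
  C2: -3y1 - y2 - 3y3 ≤ -2
  y1, y2, y3, y4 ≥ 0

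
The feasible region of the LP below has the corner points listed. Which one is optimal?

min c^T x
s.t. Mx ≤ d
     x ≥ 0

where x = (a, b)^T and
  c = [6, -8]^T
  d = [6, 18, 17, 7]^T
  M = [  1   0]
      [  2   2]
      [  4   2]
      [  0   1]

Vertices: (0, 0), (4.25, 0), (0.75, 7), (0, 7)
(0, 7) with z = -56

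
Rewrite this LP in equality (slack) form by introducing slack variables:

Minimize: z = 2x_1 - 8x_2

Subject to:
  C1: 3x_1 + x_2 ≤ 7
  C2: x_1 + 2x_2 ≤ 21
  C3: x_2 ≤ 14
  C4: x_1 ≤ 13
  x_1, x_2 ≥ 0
min z = 2x_1 - 8x_2

s.t.
  3x_1 + x_2 + s1 = 7
  x_1 + 2x_2 + s2 = 21
  x_2 + s3 = 14
  x_1 + s4 = 13
  x_1, x_2, s1, s2, s3, s4 ≥ 0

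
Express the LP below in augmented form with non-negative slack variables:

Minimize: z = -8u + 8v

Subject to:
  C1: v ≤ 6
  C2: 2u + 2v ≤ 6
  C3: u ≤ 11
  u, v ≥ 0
min z = -8u + 8v

s.t.
  v + s1 = 6
  2u + 2v + s2 = 6
  u + s3 = 11
  u, v, s1, s2, s3 ≥ 0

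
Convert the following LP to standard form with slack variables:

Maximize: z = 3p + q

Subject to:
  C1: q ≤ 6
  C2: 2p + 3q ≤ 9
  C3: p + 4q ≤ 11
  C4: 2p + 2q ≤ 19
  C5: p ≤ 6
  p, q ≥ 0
max z = 3p + q

s.t.
  q + s1 = 6
  2p + 3q + s2 = 9
  p + 4q + s3 = 11
  2p + 2q + s4 = 19
  p + s5 = 6
  p, q, s1, s2, s3, s4, s5 ≥ 0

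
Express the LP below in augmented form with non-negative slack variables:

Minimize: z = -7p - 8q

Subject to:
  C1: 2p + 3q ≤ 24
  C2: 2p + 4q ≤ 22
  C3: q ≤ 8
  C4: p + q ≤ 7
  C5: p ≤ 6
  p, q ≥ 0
min z = -7p - 8q

s.t.
  2p + 3q + s1 = 24
  2p + 4q + s2 = 22
  q + s3 = 8
  p + q + s4 = 7
  p + s5 = 6
  p, q, s1, s2, s3, s4, s5 ≥ 0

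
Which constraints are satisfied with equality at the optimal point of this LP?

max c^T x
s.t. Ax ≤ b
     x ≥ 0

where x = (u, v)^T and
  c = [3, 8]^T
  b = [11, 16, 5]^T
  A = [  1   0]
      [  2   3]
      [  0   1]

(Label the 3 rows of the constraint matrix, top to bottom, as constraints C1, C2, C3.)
Optimal: u = 0.5, v = 5
Slack at optimum:
  C1: slack = 10.5
  C2: slack = 0 (binding)
  C3: slack = 0 (binding)
  u ≥ 0: u = 0.5
  v ≥ 0: v = 5
Binding constraints: C2, C3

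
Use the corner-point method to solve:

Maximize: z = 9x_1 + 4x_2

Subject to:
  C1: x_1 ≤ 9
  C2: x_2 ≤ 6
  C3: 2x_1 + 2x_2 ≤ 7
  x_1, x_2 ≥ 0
Each vertex is the intersection of two constraint boundaries that also satisfies all remaining constraints:
  x_1 = 0 and x_2 = 0 → (0, 0)
  2x_1 + 2x_2 = 7 and x_2 = 0 → (3.5, 0)
  2x_1 + 2x_2 = 7 and x_1 = 0 → (0, 3.5)

Evaluating z = 9x_1 + 4x_2 at each vertex:
  (0, 0): z = 0
  (3.5, 0): z = 31.5
  (0, 3.5): z = 14

The maximum is at (3.5, 0) with z = 31.5.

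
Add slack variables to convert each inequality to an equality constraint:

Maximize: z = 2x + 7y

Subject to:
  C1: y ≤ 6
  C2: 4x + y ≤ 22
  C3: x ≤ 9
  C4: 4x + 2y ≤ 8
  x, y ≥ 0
max z = 2x + 7y

s.t.
  y + s1 = 6
  4x + y + s2 = 22
  x + s3 = 9
  4x + 2y + s4 = 8
  x, y, s1, s2, s3, s4 ≥ 0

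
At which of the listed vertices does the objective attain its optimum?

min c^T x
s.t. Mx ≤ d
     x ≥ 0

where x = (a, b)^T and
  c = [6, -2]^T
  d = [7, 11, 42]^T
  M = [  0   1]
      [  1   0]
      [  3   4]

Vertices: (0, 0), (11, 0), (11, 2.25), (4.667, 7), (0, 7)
Evaluating z = 6a - 2b at each vertex:
  (0, 0): z = 0
  (11, 0): z = 66
  (11, 2.25): z = 61.5
  (4.667, 7): z = 14
  (0, 7): z = -14

The smallest value is z = -14, attained at (0, 7).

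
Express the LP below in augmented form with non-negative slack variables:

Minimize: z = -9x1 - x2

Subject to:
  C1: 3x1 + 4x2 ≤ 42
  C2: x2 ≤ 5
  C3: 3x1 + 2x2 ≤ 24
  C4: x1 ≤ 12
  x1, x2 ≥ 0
min z = -9x1 - x2

s.t.
  3x1 + 4x2 + s1 = 42
  x2 + s2 = 5
  3x1 + 2x2 + s3 = 24
  x1 + s4 = 12
  x1, x2, s1, s2, s3, s4 ≥ 0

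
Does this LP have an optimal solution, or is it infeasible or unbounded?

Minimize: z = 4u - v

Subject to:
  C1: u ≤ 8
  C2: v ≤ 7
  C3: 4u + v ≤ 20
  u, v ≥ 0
The point (0, 7) satisfies every constraint, so the LP is feasible; the constraints give u ≤ 8 and v ≤ 7, which with u, v ≥ 0 keep the feasible region inside a bounded box. A feasible, bounded LP attains a finite optimum at a vertex.

Evaluating z = 4u - v at each vertex:
  (0, 0): z = 0
  (5, 0): z = 20
  (3.25, 7): z = 6
  (0, 7): z = -7

Bounded optimum: z* = -7 at (0, 7).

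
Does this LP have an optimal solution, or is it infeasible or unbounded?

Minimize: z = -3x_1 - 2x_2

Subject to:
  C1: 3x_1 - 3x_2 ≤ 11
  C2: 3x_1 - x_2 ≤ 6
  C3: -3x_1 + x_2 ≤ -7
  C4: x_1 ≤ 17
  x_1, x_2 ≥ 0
C2 requires 3x_1 - x_2 ≤ 6, while C3 (-3x_1 + x_2 ≤ -7) is equivalent to 3x_1 - x_2 ≥ 7. Together they would need 7 ≤ 3x_1 - x_2 ≤ 6, which is impossible since 7 > 6. No point satisfies all constraints.

The feasible region is empty; the LP is infeasible.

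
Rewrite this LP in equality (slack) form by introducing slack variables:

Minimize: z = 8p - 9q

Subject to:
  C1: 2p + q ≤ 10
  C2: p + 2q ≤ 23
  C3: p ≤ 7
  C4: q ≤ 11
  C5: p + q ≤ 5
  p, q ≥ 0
min z = 8p - 9q

s.t.
  2p + q + s1 = 10
  p + 2q + s2 = 23
  p + s3 = 7
  q + s4 = 11
  p + q + s5 = 5
  p, q, s1, s2, s3, s4, s5 ≥ 0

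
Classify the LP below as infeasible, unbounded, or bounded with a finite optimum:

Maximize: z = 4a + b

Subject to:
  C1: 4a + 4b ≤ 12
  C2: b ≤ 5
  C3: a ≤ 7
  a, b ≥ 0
The point (3, 0) satisfies every constraint, so the LP is feasible; the constraints give a ≤ 7 and b ≤ 5, which with a, b ≥ 0 keep the feasible region inside a bounded box. A feasible, bounded LP attains a finite optimum at a vertex.

Bounded optimum: z* = 12 at (3, 0).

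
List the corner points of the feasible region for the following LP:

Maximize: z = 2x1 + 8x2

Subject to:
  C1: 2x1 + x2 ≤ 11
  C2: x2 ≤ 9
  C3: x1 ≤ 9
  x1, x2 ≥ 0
Each vertex is the intersection of two constraint boundaries that also satisfies all remaining constraints:
  x1 = 0 and x2 = 0 → (0, 0)
  2x1 + x2 = 11 and x2 = 0 → (5.5, 0)
  2x1 + x2 = 11 and x2 = 9 → (1, 9)
  x2 = 9 and x1 = 0 → (0, 9)

Vertices: (0, 0), (5.5, 0), (1, 9), (0, 9)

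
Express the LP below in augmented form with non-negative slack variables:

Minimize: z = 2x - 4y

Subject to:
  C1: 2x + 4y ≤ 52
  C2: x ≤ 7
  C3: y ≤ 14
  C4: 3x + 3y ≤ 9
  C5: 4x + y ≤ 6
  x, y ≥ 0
min z = 2x - 4y

s.t.
  2x + 4y + s1 = 52
  x + s2 = 7
  y + s3 = 14
  3x + 3y + s4 = 9
  4x + y + s5 = 6
  x, y, s1, s2, s3, s4, s5 ≥ 0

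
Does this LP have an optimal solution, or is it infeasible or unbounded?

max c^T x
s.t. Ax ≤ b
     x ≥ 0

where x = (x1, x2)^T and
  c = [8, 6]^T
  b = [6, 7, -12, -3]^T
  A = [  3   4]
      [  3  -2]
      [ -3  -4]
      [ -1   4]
One constraint requires 3x1 + 4x2 ≤ 6, while the constraint -3x1 - 4x2 ≤ -12 is equivalent to 3x1 + 4x2 ≥ 12. Together they would need 12 ≤ 3x1 + 4x2 ≤ 6, which is impossible since 12 > 6. No point satisfies all constraints.

Infeasible: no point satisfies all constraints simultaneously.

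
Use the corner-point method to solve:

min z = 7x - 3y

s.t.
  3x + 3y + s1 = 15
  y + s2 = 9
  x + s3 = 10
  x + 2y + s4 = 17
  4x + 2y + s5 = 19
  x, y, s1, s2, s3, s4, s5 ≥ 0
x = 0, y = 5, z = -15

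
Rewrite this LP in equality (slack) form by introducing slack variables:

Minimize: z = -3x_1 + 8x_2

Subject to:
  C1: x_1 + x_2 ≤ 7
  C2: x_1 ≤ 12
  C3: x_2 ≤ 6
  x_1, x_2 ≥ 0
min z = -3x_1 + 8x_2

s.t.
  x_1 + x_2 + s1 = 7
  x_1 + s2 = 12
  x_2 + s3 = 6
  x_1, x_2, s1, s2, s3 ≥ 0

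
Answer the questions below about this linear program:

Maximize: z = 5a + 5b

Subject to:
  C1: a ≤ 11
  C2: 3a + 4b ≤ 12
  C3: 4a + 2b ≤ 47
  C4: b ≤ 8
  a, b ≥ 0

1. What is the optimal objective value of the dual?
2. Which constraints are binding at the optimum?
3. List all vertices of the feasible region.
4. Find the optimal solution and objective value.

1. 20 (by strong duality, equal to the primal optimum)
2. C2, b ≥ 0
3. (0, 0), (4, 0), (0, 3)
4. a = 4, b = 0, z = 20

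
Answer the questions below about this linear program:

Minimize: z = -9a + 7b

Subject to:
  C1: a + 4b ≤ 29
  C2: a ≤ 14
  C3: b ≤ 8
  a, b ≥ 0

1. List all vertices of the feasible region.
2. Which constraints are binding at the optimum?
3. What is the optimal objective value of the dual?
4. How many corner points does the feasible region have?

1. (0, 0), (14, 0), (14, 3.75), (0, 7.25)
2. C2, b ≥ 0
3. -126 (by strong duality, equal to the primal optimum)
4. 4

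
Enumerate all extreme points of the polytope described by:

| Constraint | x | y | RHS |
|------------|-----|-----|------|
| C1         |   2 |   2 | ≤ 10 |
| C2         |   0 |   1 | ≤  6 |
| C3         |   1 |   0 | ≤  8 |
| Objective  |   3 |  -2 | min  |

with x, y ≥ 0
Each vertex is the intersection of two constraint boundaries that also satisfies all remaining constraints:
  x = 0 and y = 0 → (0, 0)
  2x + 2y = 10 and y = 0 → (5, 0)
  2x + 2y = 10 and x = 0 → (0, 5)

Vertices: (0, 0), (5, 0), (0, 5)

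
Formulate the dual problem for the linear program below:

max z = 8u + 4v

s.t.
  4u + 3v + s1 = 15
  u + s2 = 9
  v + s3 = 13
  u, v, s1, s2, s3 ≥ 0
Minimize: z = 15y1 + 9y2 + 13y3

Subject to:
  C1: -4y1 - y2 ≤ -8
  C2: -3y1 - y3 ≤ -4
  y1, y2, y3 ≥ 0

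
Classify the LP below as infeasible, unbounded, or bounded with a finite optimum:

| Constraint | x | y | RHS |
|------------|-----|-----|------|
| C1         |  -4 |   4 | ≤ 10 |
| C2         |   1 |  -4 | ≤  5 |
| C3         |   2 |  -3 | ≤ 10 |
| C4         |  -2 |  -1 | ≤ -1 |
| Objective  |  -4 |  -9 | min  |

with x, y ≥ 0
Feasible point: (0, 1) satisfies every constraint, so the LP is feasible.
Direction d = (1, 1): for each constraint row a, a·d ≤ 0 —
  (-4)(1) + (4)(1) = 0 ≤ 0
  (1)(1) + (-4)(1) = -3 ≤ 0
  (2)(1) + (-3)(1) = -1 ≤ 0
  (-2)(1) + (-1)(1) = -3 ≤ 0
and d ≥ 0, so (0, 1) + t·d stays feasible for every t ≥ 0. Along this ray z = -4x - 9y changes by -13 per unit t, so z → −∞.

The LP is unbounded; z can be made arbitrarily small.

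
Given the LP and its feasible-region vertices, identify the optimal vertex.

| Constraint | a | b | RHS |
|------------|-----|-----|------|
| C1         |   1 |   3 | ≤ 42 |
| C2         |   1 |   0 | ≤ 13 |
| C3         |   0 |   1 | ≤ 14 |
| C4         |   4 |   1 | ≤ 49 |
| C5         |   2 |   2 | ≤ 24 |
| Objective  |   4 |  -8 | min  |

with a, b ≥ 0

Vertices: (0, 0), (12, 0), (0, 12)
Evaluating z = 4a - 8b at each vertex:
  (0, 0): z = 0
  (12, 0): z = 48
  (0, 12): z = -96

The smallest value is z = -96, attained at (0, 12).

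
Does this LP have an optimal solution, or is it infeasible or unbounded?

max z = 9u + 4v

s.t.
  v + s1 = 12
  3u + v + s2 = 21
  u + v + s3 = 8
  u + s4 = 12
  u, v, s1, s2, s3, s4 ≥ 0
The point (6.5, 1.5) satisfies every constraint, so the LP is feasible; the constraints give u ≤ 12 and v ≤ 12, which with u, v ≥ 0 keep the feasible region inside a bounded box. A feasible, bounded LP attains a finite optimum at a vertex.

Bounded optimum: z* = 64.5 at (6.5, 1.5).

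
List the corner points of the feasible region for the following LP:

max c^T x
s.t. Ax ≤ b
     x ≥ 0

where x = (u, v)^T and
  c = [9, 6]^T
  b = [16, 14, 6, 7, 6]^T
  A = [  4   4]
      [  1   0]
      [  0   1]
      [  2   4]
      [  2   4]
Each vertex is the intersection of two constraint boundaries that also satisfies all remaining constraints:
  u = 0 and v = 0 → (0, 0)
  2u + 4v = 6 and v = 0 → (3, 0)
  2u + 4v = 6 and u = 0 → (0, 1.5)

Vertices: (0, 0), (3, 0), (0, 1.5)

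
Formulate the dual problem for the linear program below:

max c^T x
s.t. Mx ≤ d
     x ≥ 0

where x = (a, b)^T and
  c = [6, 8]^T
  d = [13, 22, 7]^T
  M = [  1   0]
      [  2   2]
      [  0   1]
Minimize: z = 13y1 + 22y2 + 7y3

Subject to:
  C1: -y1 - 2y2 ≤ -6
  C2: -2y2 - y3 ≤ -8
  y1, y2, y3 ≥ 0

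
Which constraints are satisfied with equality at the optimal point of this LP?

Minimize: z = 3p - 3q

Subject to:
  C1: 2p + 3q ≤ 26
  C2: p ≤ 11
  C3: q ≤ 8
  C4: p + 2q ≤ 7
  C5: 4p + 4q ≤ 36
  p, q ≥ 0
Optimal: p = 0, q = 3.5
Slack at optimum:
  C1: slack = 15.5
  C2: slack = 11
  C3: slack = 4.5
  C4: slack = 0 (binding)
  C5: slack = 22
  p ≥ 0: p = 0 (binding)
  q ≥ 0: q = 3.5
Binding constraints: C4, p ≥ 0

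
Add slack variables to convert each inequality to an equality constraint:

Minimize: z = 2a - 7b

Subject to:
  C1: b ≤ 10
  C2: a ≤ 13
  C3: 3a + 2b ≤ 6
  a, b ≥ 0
min z = 2a - 7b

s.t.
  b + s1 = 10
  a + s2 = 13
  3a + 2b + s3 = 6
  a, b, s1, s2, s3 ≥ 0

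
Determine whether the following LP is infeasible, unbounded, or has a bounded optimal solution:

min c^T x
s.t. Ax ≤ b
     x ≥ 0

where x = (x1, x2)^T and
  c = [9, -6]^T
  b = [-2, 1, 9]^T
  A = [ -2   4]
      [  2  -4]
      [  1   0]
One constraint requires 2x1 - 4x2 ≤ 1, while the constraint -2x1 + 4x2 ≤ -2 is equivalent to 2x1 - 4x2 ≥ 2. Together they would need 2 ≤ 2x1 - 4x2 ≤ 1, which is impossible since 2 > 1. No point satisfies all constraints.

Infeasible: no point satisfies all constraints simultaneously.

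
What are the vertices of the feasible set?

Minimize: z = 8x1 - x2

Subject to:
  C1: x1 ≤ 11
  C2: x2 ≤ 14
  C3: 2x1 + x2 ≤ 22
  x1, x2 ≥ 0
Each vertex is the intersection of two constraint boundaries that also satisfies all remaining constraints:
  x1 = 0 and x2 = 0 → (0, 0)
  x1 = 11 and 2x1 + x2 = 22 → (11, 0)
  x2 = 14 and 2x1 + x2 = 22 → (4, 14)
  x2 = 14 and x1 = 0 → (0, 14)

Vertices: (0, 0), (11, 0), (4, 14), (0, 14)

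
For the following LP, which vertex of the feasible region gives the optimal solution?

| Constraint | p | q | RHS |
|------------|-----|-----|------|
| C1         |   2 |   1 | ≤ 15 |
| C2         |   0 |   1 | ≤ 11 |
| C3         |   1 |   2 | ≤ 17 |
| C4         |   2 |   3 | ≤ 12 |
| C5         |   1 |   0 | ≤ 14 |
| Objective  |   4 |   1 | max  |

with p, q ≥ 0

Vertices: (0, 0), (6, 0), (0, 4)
Evaluating z = 4p + q at each vertex:
  (0, 0): z = 0
  (6, 0): z = 24
  (0, 4): z = 4

The largest value is z = 24, attained at (6, 0).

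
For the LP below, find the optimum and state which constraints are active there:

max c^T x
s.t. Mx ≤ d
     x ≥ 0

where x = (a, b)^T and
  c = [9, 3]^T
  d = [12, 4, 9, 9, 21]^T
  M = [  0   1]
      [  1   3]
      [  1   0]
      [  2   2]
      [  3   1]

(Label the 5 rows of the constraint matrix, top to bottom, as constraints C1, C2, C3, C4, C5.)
Optimal: a = 4, b = 0
Slack at optimum:
  C1: slack = 12
  C2: slack = 0 (binding)
  C3: slack = 5
  C4: slack = 1
  C5: slack = 9
  a ≥ 0: a = 4
  b ≥ 0: b = 0 (binding)
Binding constraints: C2, b ≥ 0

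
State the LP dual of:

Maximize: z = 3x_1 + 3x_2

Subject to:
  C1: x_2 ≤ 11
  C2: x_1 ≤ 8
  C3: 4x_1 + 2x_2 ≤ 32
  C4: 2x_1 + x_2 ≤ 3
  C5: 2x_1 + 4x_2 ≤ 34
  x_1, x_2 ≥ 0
Minimize: z = 11y1 + 8y2 + 32y3 + 3y4 + 34y5

Subject to:
  C1: -y2 - 4y3 - 2y4 - 2y5 ≤ -3
  C2: -y1 - 2y3 - y4 - 4y5 ≤ -3
  y1, y2, y3, y4, y5 ≥ 0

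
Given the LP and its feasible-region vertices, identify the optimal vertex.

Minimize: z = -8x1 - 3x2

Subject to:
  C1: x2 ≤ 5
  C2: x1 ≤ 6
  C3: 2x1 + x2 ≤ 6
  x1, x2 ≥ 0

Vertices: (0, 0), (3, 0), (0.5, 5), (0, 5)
Evaluating z = -8x1 - 3x2 at each vertex:
  (0, 0): z = 0
  (3, 0): z = -24
  (0.5, 5): z = -19
  (0, 5): z = -15

The smallest value is z = -24, attained at (3, 0).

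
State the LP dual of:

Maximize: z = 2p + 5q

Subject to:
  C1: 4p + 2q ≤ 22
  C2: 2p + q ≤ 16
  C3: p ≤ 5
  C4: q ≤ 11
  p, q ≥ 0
Minimize: z = 22y1 + 16y2 + 5y3 + 11y4

Subject to:
  C1: -4y1 - 2y2 - y3 ≤ -2
  C2: -2y1 - y2 - y4 ≤ -5
  y1, y2, y3, y4 ≥ 0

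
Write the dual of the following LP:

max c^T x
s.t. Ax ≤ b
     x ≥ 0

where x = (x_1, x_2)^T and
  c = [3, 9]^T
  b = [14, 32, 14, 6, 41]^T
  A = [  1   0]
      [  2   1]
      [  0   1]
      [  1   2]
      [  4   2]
Minimize: z = 14y1 + 32y2 + 14y3 + 6y4 + 41y5

Subject to:
  C1: -y1 - 2y2 - y4 - 4y5 ≤ -3
  C2: -y2 - y3 - 2y4 - 2y5 ≤ -9
  y1, y2, y3, y4, y5 ≥ 0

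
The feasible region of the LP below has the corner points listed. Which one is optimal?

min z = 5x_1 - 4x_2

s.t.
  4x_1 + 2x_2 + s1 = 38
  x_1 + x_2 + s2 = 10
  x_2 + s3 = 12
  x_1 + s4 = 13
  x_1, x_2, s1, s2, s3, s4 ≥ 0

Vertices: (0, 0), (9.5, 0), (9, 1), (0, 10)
Evaluating z = 5x_1 - 4x_2 at each vertex:
  (0, 0): z = 0
  (9.5, 0): z = 47.5
  (9, 1): z = 41
  (0, 10): z = -40

The smallest value is z = -40, attained at (0, 10).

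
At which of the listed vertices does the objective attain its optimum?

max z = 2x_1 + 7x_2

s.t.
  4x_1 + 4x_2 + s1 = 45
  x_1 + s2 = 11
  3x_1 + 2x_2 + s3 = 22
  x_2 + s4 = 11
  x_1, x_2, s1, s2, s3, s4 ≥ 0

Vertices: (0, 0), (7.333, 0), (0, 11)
(0, 11) with z = 77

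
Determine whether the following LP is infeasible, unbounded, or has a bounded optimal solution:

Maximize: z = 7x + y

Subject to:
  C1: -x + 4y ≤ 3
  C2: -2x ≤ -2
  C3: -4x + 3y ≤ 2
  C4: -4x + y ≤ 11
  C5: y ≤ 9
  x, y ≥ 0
Feasible point: (1, 0) satisfies every constraint, so the LP is feasible.
Direction d = (1, 0): for each constraint row a, a·d ≤ 0 —
  (-1)(1) + (4)(0) = -1 ≤ 0
  (-2)(1) + (0)(0) = -2 ≤ 0
  (-4)(1) + (3)(0) = -4 ≤ 0
  (-4)(1) + (1)(0) = -4 ≤ 0
  (0)(1) + (1)(0) = 0 ≤ 0
and d ≥ 0, so (1, 0) + t·d stays feasible for every t ≥ 0. Along this ray z = 7x + y changes by 7 per unit t, so z → +∞.

The LP is unbounded; z can be made arbitrarily large.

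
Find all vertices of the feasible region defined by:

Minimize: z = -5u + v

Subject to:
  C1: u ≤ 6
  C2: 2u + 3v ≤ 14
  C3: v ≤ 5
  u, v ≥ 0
Each vertex is the intersection of two constraint boundaries that also satisfies all remaining constraints:
  u = 0 and v = 0 → (0, 0)
  u = 6 and v = 0 → (6, 0)
  u = 6 and 2u + 3v = 14 → (6, 0.6667)
  2u + 3v = 14 and u = 0 → (0, 4.667)

Vertices: (0, 0), (6, 0), (6, 0.6667), (0, 4.667)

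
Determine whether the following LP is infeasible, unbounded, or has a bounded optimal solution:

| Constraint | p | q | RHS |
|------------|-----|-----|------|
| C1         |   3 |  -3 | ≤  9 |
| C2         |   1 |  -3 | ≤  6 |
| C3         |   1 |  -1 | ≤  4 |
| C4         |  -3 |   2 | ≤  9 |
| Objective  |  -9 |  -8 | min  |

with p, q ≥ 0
Feasible point: (0, 0) satisfies every constraint, so the LP is feasible.
Direction d = (1, 1): for each constraint row a, a·d ≤ 0 —
  (3)(1) + (-3)(1) = 0 ≤ 0
  (1)(1) + (-3)(1) = -2 ≤ 0
  (1)(1) + (-1)(1) = 0 ≤ 0
  (-3)(1) + (2)(1) = -1 ≤ 0
and d ≥ 0, so (0, 0) + t·d stays feasible for every t ≥ 0. Along this ray z = -9p - 8q changes by -17 per unit t, so z → −∞.

Unbounded: there is a feasible ray along which z → −∞.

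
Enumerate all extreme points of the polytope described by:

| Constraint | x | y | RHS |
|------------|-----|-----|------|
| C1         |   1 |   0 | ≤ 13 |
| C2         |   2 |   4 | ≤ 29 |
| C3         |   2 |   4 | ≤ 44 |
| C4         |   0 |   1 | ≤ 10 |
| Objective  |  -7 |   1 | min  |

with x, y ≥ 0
Each vertex is the intersection of two constraint boundaries that also satisfies all remaining constraints:
  x = 0 and y = 0 → (0, 0)
  x = 13 and y = 0 → (13, 0)
  x = 13 and 2x + 4y = 29 → (13, 0.75)
  2x + 4y = 29 and x = 0 → (0, 7.25)

Vertices: (0, 0), (13, 0), (13, 0.75), (0, 7.25)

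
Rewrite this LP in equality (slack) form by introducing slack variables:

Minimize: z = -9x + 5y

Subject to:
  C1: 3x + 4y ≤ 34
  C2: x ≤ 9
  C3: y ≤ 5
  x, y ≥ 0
min z = -9x + 5y

s.t.
  3x + 4y + s1 = 34
  x + s2 = 9
  y + s3 = 5
  x, y, s1, s2, s3 ≥ 0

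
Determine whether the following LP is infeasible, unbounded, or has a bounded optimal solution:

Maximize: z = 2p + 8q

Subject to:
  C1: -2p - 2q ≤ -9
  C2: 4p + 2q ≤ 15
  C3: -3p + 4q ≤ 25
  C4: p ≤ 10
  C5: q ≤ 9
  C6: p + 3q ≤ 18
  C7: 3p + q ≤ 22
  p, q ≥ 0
The point (0, 6) satisfies every constraint, so the LP is feasible; the constraints give p ≤ 10 and q ≤ 9, which with p, q ≥ 0 keep the feasible region inside a bounded box. A feasible, bounded LP attains a finite optimum at a vertex.

Evaluating z = 2p + 8q at each vertex:
  (3, 1.5): z = 18
  (0.9, 5.7): z = 47.4
  (0, 6): z = 48
  (0, 4.5): z = 36

Bounded optimum: z* = 48 at (0, 6).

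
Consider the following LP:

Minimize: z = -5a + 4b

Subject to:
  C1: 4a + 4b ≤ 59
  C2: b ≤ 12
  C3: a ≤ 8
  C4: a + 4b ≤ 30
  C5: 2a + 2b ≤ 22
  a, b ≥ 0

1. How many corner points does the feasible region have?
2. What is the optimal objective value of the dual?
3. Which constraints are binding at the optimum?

1. 5
2. -40 (by strong duality, equal to the primal optimum)
3. C3, b ≥ 0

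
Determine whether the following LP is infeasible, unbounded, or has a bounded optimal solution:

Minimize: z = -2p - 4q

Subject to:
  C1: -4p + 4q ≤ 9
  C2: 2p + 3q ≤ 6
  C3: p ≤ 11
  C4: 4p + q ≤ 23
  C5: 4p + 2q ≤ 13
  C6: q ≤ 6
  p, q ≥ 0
The point (0, 2) satisfies every constraint, so the LP is feasible; the constraints give p ≤ 11 and q ≤ 6, which with p, q ≥ 0 keep the feasible region inside a bounded box. A feasible, bounded LP attains a finite optimum at a vertex.

Evaluating z = -2p - 4q at each vertex:
  (0, 0): z = 0
  (3, 0): z = -6
  (0, 2): z = -8

Feasible with finite optimum z* = -8 at (0, 2).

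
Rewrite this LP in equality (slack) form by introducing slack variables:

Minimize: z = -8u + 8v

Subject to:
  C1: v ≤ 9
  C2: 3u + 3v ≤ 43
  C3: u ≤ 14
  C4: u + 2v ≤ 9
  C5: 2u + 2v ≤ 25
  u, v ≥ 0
min z = -8u + 8v

s.t.
  v + s1 = 9
  3u + 3v + s2 = 43
  u + s3 = 14
  u + 2v + s4 = 9
  2u + 2v + s5 = 25
  u, v, s1, s2, s3, s4, s5 ≥ 0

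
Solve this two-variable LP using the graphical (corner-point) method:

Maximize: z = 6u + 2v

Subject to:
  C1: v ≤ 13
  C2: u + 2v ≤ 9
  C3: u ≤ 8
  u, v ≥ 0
Each vertex is the intersection of two constraint boundaries that also satisfies all remaining constraints:
  u = 0 and v = 0 → (0, 0)
  u = 8 and v = 0 → (8, 0)
  u + 2v = 9 and u = 8 → (8, 0.5)
  u + 2v = 9 and u = 0 → (0, 4.5)

Evaluating z = 6u + 2v at each vertex:
  (0, 0): z = 0
  (8, 0): z = 48
  (8, 0.5): z = 49
  (0, 4.5): z = 9

The maximum is at (8, 0.5) with z = 49.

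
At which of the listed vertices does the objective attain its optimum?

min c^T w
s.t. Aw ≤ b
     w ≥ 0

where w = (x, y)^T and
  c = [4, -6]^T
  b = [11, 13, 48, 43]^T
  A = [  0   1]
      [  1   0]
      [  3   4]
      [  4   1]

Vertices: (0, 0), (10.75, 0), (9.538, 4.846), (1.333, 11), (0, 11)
(0, 11) with z = -66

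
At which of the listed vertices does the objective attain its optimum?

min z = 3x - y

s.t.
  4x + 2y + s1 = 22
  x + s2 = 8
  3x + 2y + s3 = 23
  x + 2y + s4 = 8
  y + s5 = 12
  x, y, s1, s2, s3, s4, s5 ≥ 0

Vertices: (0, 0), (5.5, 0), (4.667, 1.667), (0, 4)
Evaluating z = 3x - y at each vertex:
  (0, 0): z = 0
  (5.5, 0): z = 16.5
  (4.667, 1.667): z = 12.33
  (0, 4): z = -4

The smallest value is z = -4, attained at (0, 4).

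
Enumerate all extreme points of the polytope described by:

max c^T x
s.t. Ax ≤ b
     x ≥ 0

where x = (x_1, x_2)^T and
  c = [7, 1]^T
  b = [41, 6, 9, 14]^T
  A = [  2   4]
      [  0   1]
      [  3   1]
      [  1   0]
Each vertex is the intersection of two constraint boundaries that also satisfies all remaining constraints:
  x_1 = 0 and x_2 = 0 → (0, 0)
  3x_1 + x_2 = 9 and x_2 = 0 → (3, 0)
  x_2 = 6 and 3x_1 + x_2 = 9 → (1, 6)
  x_2 = 6 and x_1 = 0 → (0, 6)

Vertices: (0, 0), (3, 0), (1, 6), (0, 6)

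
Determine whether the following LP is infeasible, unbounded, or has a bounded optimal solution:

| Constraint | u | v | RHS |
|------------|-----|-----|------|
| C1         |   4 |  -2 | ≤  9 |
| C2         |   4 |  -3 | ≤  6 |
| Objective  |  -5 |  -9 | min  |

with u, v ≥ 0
Feasible point: (0, 0) satisfies every constraint, so the LP is feasible.
Direction d = (0, 1): for each constraint row a, a·d ≤ 0 —
  (4)(0) + (-2)(1) = -2 ≤ 0
  (4)(0) + (-3)(1) = -3 ≤ 0
and d ≥ 0, so (0, 0) + t·d stays feasible for every t ≥ 0. Along this ray z = -5u - 9v changes by -9 per unit t, so z → −∞.

Unbounded — the objective can decrease without bound over the feasible region.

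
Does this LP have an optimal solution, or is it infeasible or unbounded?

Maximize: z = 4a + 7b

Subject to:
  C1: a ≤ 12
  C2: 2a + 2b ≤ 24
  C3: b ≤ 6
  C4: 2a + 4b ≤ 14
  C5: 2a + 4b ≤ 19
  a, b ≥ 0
The point (7, 0) satisfies every constraint, so the LP is feasible; the constraints give a ≤ 12 and b ≤ 6, which with a, b ≥ 0 keep the feasible region inside a bounded box. A feasible, bounded LP attains a finite optimum at a vertex.

The LP has an optimal solution: (7, 0) with z = 28.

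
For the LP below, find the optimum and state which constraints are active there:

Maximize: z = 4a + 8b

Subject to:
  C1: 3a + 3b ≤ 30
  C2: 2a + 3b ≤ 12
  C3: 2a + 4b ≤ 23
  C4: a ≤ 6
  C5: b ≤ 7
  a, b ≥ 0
Optimal: a = 0, b = 4
Binding: C2, a ≥ 0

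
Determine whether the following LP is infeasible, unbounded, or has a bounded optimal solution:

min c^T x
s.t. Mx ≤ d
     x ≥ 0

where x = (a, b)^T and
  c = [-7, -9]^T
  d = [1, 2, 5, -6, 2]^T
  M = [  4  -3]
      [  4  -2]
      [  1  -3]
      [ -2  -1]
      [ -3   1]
Feasible point: (1, 4) satisfies every constraint, so the LP is feasible.
Direction d = (1, 2): for each constraint row a, a·d ≤ 0 —
  (4)(1) + (-3)(2) = -2 ≤ 0
  (4)(1) + (-2)(2) = 0 ≤ 0
  (1)(1) + (-3)(2) = -5 ≤ 0
  (-2)(1) + (-1)(2) = -4 ≤ 0
  (-3)(1) + (1)(2) = -1 ≤ 0
and d ≥ 0, so (1, 4) + t·d stays feasible for every t ≥ 0. Along this ray z = -7a - 9b changes by -25 per unit t, so z → −∞.

The LP is unbounded; z can be made arbitrarily small.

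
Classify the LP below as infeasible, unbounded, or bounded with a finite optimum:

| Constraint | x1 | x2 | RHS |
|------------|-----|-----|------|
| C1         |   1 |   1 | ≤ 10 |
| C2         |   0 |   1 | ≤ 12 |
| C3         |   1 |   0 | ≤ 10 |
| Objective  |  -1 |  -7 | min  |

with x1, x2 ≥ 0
The point (0, 10) satisfies every constraint, so the LP is feasible; the constraints give x1 ≤ 10 and x2 ≤ 12, which with x1, x2 ≥ 0 keep the feasible region inside a bounded box. A feasible, bounded LP attains a finite optimum at a vertex.

Evaluating z = -x1 - 7x2 at each vertex:
  (0, 0): z = 0
  (10, 0): z = -10
  (0, 10): z = -70

Bounded optimum: z* = -70 at (0, 10).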